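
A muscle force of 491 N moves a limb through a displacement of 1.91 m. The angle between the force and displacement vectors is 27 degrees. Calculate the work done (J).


W = F * d * cos(theta)
theta = 27 deg = 0.4712 rad
cos(theta) = 0.8910
W = 491 * 1.91 * 0.8910
W = 835.5948


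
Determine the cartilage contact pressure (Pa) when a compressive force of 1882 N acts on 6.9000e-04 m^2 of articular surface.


P = F / A
P = 1882 / 6.9000e-04
P = 2.7275e+06


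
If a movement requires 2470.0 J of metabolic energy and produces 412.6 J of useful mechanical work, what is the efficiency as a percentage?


eta = (W_mech / E_meta) * 100
eta = (412.6 / 2470.0) * 100
ratio = 0.1670
eta = 16.7045


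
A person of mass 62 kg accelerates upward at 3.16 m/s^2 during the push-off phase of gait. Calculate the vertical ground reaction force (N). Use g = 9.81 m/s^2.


GRF = m * (g + a)
GRF = 62 * (9.81 + 3.16)
GRF = 62 * 12.9700
GRF = 804.1400


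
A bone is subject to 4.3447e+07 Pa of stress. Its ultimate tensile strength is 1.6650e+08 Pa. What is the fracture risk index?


FRI = applied / ultimate
FRI = 4.3447e+07 / 1.6650e+08
FRI = 0.2609


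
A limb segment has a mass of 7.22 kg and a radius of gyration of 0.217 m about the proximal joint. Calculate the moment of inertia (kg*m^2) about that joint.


I = m * k^2
I = 7.22 * 0.217^2
k^2 = 0.0471
I = 0.3400


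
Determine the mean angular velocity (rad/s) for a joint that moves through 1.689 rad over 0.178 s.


omega = delta_theta / delta_t
omega = 1.689 / 0.178
omega = 9.4888


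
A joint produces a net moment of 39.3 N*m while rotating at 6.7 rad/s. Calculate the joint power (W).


P = M * omega
P = 39.3 * 6.7
P = 263.3100


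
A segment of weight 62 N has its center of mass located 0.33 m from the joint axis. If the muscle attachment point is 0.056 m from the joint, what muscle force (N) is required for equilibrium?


F_muscle = W * d_load / d_muscle
F_muscle = 62 * 0.33 / 0.056
Numerator = 20.4600
F_muscle = 365.3571


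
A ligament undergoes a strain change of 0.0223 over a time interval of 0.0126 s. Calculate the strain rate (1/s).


strain_rate = delta_strain / delta_t
strain_rate = 0.0223 / 0.0126
strain_rate = 1.7698


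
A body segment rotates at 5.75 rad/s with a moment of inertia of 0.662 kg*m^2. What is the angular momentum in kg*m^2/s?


L = I * omega
L = 0.662 * 5.75
L = 3.8065


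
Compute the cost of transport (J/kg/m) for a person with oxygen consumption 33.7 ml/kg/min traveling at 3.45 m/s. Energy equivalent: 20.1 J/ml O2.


Power per kg = VO2 * 20.1 / 60
Power per kg = 33.7 * 20.1 / 60 = 11.2895 W/kg
Cost = power_per_kg / speed
Cost = 11.2895 / 3.45
Cost = 3.2723


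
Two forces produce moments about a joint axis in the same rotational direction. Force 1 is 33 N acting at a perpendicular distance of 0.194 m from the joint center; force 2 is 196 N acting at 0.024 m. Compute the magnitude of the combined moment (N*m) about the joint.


M = F1 * d1 + F2 * d2
M = 33 * 0.194 + 196 * 0.024
M = 6.4020 + 4.7040
M = 11.1060


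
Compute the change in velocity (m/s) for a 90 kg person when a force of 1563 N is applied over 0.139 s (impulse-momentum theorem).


J = F * dt = 1563 * 0.139 = 217.2570 N*s
delta_v = J / m
delta_v = 217.2570 / 90
delta_v = 2.4140


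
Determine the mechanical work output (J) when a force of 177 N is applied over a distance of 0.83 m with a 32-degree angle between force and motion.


W = F * d * cos(theta)
theta = 32 deg = 0.5585 rad
cos(theta) = 0.8480
W = 177 * 0.83 * 0.8480
W = 124.5867


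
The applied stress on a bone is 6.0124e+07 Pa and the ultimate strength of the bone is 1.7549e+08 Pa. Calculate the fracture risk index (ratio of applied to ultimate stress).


FRI = applied / ultimate
FRI = 6.0124e+07 / 1.7549e+08
FRI = 0.3426


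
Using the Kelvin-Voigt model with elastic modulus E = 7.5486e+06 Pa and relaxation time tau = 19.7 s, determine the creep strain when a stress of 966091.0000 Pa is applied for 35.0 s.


epsilon(t) = (sigma/E) * (1 - exp(-t/tau))
sigma/E = 966091.0000 / 7.5486e+06 = 0.1280
exp(-t/tau) = exp(-35.0 / 19.7) = 0.1692
epsilon = 0.1280 * (1 - 0.1692)
epsilon = 0.1063


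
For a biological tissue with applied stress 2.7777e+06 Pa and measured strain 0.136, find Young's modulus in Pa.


E = stress / strain
E = 2.7777e+06 / 0.136
E = 2.0424e+07


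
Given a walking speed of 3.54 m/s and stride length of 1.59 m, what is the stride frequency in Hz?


f = v / stride_length
f = 3.54 / 1.59
f = 2.2264


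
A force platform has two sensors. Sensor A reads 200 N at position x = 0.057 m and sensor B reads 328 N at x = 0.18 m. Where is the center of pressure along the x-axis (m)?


COP_x = (F1*x1 + F2*x2) / (F1 + F2)
COP_x = (200*0.057 + 328*0.18) / (200 + 328)
Numerator = 70.4400
Denominator = 528
COP_x = 0.1334


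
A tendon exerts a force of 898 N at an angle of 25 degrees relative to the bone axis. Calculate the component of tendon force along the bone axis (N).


F_eff = F_tendon * cos(theta)
theta = 25 deg = 0.4363 rad
cos(theta) = 0.9063
F_eff = 898 * 0.9063
F_eff = 813.8644


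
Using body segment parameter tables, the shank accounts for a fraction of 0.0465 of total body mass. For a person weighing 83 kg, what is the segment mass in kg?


m_segment = body_mass * fraction
m_segment = 83 * 0.0465
m_segment = 3.8595


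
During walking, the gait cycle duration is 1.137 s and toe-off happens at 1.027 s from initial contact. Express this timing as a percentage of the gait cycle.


pct = (event_time / cycle_time) * 100
pct = (1.027 / 1.137) * 100
ratio = 0.9033
pct = 90.3254


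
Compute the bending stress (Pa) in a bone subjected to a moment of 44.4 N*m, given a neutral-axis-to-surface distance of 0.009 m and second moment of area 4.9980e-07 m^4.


sigma = M * c / I
sigma = 44.4 * 0.009 / 4.9980e-07
M * c = 0.3996
sigma = 799519.8079


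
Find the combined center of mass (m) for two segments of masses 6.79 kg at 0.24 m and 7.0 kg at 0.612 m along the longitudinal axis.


COM = (m1*x1 + m2*x2) / (m1 + m2)
COM = (6.79*0.24 + 7.0*0.612) / (6.79 + 7.0)
Numerator = 5.9136
Denominator = 13.7900
COM = 0.4288


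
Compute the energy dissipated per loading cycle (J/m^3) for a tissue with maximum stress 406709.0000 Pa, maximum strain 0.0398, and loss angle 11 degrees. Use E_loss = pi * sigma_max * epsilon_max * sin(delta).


E_loss = pi * sigma_max * epsilon_max * sin(delta)
delta = 11 deg = 0.1920 rad
sin(delta) = 0.1908
E_loss = pi * 406709.0000 * 0.0398 * 0.1908
E_loss = 9703.2132


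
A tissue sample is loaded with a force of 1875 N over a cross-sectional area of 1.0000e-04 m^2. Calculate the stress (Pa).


stress = F / A
stress = 1875 / 1.0000e-04
stress = 1.8750e+07


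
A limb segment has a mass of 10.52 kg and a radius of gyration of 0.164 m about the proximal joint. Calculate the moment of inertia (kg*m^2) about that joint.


I = m * k^2
I = 10.52 * 0.164^2
k^2 = 0.0269
I = 0.2829


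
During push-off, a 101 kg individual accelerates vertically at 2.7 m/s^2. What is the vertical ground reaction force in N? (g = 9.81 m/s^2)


GRF = m * (g + a)
GRF = 101 * (9.81 + 2.7)
GRF = 101 * 12.5100
GRF = 1263.5100


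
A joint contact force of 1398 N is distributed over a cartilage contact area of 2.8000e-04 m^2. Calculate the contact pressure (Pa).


P = F / A
P = 1398 / 2.8000e-04
P = 4.9929e+06


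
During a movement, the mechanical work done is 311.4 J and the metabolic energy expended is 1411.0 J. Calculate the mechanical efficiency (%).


eta = (W_mech / E_meta) * 100
eta = (311.4 / 1411.0) * 100
ratio = 0.2207
eta = 22.0695


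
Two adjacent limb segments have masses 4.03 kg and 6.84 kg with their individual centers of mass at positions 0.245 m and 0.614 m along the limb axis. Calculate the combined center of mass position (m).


COM = (m1*x1 + m2*x2) / (m1 + m2)
COM = (4.03*0.245 + 6.84*0.614) / (4.03 + 6.84)
Numerator = 5.1871
Denominator = 10.8700
COM = 0.4772


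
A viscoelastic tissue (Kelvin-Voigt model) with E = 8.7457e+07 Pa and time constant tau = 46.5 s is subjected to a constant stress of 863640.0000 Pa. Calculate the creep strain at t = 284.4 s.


epsilon(t) = (sigma/E) * (1 - exp(-t/tau))
sigma/E = 863640.0000 / 8.7457e+07 = 0.0099
exp(-t/tau) = exp(-284.4 / 46.5) = 0.0022
epsilon = 0.0099 * (1 - 0.0022)
epsilon = 0.0099


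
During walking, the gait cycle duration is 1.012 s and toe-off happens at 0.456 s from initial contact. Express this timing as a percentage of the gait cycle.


pct = (event_time / cycle_time) * 100
pct = (0.456 / 1.012) * 100
ratio = 0.4506
pct = 45.0593


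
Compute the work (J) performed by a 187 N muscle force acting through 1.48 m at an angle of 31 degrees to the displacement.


W = F * d * cos(theta)
theta = 31 deg = 0.5411 rad
cos(theta) = 0.8572
W = 187 * 1.48 * 0.8572
W = 237.2296


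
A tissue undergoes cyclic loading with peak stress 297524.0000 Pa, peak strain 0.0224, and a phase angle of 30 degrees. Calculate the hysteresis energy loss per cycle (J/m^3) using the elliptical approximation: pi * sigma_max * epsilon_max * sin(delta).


E_loss = pi * sigma_max * epsilon_max * sin(delta)
delta = 30 deg = 0.5236 rad
sin(delta) = 0.5000
E_loss = pi * 297524.0000 * 0.0224 * 0.5000
E_loss = 10468.6312


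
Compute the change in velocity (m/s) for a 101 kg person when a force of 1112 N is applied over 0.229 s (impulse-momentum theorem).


J = F * dt = 1112 * 0.229 = 254.6480 N*s
delta_v = J / m
delta_v = 254.6480 / 101
delta_v = 2.5213


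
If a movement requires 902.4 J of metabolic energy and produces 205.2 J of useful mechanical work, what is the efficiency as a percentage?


eta = (W_mech / E_meta) * 100
eta = (205.2 / 902.4) * 100
ratio = 0.2274
eta = 22.7394


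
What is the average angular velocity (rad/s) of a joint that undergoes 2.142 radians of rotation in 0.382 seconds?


omega = delta_theta / delta_t
omega = 2.142 / 0.382
omega = 5.6073


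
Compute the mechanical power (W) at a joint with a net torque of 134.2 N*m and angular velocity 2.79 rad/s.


P = M * omega
P = 134.2 * 2.79
P = 374.4180


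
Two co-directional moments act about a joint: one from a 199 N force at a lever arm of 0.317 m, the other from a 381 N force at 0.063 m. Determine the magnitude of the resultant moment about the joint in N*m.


M = F1 * d1 + F2 * d2
M = 199 * 0.317 + 381 * 0.063
M = 63.0830 + 24.0030
M = 87.0860


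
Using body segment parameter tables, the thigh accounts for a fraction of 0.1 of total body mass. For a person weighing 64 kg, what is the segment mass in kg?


m_segment = body_mass * fraction
m_segment = 64 * 0.1
m_segment = 6.4000


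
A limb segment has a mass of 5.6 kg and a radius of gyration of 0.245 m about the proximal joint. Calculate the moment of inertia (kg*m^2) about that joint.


I = m * k^2
I = 5.6 * 0.245^2
k^2 = 0.0600
I = 0.3361


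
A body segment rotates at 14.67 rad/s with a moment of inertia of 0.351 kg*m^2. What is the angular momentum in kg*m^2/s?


L = I * omega
L = 0.351 * 14.67
L = 5.1492


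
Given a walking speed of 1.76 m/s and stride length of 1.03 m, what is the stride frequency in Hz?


f = v / stride_length
f = 1.76 / 1.03
f = 1.7087


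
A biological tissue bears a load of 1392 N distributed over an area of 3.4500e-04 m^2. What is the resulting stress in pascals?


stress = F / A
stress = 1392 / 3.4500e-04
stress = 4.0348e+06


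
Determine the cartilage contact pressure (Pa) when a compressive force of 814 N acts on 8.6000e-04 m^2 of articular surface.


P = F / A
P = 814 / 8.6000e-04
P = 946511.6279


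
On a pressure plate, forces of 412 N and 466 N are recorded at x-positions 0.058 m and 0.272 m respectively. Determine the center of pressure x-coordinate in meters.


COP_x = (F1*x1 + F2*x2) / (F1 + F2)
COP_x = (412*0.058 + 466*0.272) / (412 + 466)
Numerator = 150.6480
Denominator = 878
COP_x = 0.1716


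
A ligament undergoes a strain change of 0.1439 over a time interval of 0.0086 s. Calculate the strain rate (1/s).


strain_rate = delta_strain / delta_t
strain_rate = 0.1439 / 0.0086
strain_rate = 16.7326


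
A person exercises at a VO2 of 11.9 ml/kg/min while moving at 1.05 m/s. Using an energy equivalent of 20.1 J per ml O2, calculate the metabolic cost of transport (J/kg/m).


Power per kg = VO2 * 20.1 / 60
Power per kg = 11.9 * 20.1 / 60 = 3.9865 W/kg
Cost = power_per_kg / speed
Cost = 3.9865 / 1.05
Cost = 3.7967


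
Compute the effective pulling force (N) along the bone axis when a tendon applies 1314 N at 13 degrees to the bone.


F_eff = F_tendon * cos(theta)
theta = 13 deg = 0.2269 rad
cos(theta) = 0.9744
F_eff = 1314 * 0.9744
F_eff = 1280.3223


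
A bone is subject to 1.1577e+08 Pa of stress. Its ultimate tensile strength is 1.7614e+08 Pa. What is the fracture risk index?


FRI = applied / ultimate
FRI = 1.1577e+08 / 1.7614e+08
FRI = 0.6573


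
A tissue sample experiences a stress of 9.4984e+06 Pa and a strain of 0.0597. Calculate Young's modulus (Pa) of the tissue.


E = stress / strain
E = 9.4984e+06 / 0.0597
E = 1.5910e+08


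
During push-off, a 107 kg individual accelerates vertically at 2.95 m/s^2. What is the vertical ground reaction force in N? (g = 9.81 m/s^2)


GRF = m * (g + a)
GRF = 107 * (9.81 + 2.95)
GRF = 107 * 12.7600
GRF = 1365.3200


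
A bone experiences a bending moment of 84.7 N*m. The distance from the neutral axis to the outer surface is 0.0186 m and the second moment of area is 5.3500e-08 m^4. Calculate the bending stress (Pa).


sigma = M * c / I
sigma = 84.7 * 0.0186 / 5.3500e-08
M * c = 1.5754
sigma = 2.9447e+07


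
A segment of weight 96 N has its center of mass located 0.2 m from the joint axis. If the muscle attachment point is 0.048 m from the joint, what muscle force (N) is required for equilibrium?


F_muscle = W * d_load / d_muscle
F_muscle = 96 * 0.2 / 0.048
Numerator = 19.2000
F_muscle = 400.0000


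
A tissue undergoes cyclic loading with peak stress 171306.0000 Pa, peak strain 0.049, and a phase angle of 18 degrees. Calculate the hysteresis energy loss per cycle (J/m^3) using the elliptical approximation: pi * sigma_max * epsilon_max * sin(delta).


E_loss = pi * sigma_max * epsilon_max * sin(delta)
delta = 18 deg = 0.3142 rad
sin(delta) = 0.3090
E_loss = pi * 171306.0000 * 0.049 * 0.3090
E_loss = 8148.9357


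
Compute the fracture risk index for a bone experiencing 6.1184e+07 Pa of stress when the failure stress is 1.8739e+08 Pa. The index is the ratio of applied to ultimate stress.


FRI = applied / ultimate
FRI = 6.1184e+07 / 1.8739e+08
FRI = 0.3265


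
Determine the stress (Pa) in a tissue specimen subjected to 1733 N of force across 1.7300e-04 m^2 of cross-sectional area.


stress = F / A
stress = 1733 / 1.7300e-04
stress = 1.0017e+07


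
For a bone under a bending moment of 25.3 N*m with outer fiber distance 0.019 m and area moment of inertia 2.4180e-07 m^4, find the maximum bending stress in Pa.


sigma = M * c / I
sigma = 25.3 * 0.019 / 2.4180e-07
M * c = 0.4807
sigma = 1.9880e+06


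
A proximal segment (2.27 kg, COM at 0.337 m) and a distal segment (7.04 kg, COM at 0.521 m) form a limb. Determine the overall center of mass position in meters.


COM = (m1*x1 + m2*x2) / (m1 + m2)
COM = (2.27*0.337 + 7.04*0.521) / (2.27 + 7.04)
Numerator = 4.4328
Denominator = 9.3100
COM = 0.4761


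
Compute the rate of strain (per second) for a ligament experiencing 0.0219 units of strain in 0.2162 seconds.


strain_rate = delta_strain / delta_t
strain_rate = 0.0219 / 0.2162
strain_rate = 0.1013


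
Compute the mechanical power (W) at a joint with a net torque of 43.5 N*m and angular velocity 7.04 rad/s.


P = M * omega
P = 43.5 * 7.04
P = 306.2400


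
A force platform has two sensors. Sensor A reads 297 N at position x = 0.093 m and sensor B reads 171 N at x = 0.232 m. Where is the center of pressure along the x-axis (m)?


COP_x = (F1*x1 + F2*x2) / (F1 + F2)
COP_x = (297*0.093 + 171*0.232) / (297 + 171)
Numerator = 67.2930
Denominator = 468
COP_x = 0.1438


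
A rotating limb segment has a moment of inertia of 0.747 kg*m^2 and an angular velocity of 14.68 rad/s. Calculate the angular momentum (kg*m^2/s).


L = I * omega
L = 0.747 * 14.68
L = 10.9660


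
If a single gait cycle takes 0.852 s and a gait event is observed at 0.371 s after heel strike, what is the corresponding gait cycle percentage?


pct = (event_time / cycle_time) * 100
pct = (0.371 / 0.852) * 100
ratio = 0.4354
pct = 43.5446


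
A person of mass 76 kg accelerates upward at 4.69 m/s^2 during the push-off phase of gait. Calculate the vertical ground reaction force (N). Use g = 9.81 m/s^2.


GRF = m * (g + a)
GRF = 76 * (9.81 + 4.69)
GRF = 76 * 14.5000
GRF = 1102.0000


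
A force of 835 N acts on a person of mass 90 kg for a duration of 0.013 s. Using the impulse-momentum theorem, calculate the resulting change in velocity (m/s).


J = F * dt = 835 * 0.013 = 10.8550 N*s
delta_v = J / m
delta_v = 10.8550 / 90
delta_v = 0.1206


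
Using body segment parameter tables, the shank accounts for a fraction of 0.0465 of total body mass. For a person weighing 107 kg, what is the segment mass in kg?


m_segment = body_mass * fraction
m_segment = 107 * 0.0465
m_segment = 4.9755


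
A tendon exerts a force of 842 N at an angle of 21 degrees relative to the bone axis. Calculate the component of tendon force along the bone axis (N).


F_eff = F_tendon * cos(theta)
theta = 21 deg = 0.3665 rad
cos(theta) = 0.9336
F_eff = 842 * 0.9336
F_eff = 786.0747


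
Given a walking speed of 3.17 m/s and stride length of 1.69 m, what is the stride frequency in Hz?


f = v / stride_length
f = 3.17 / 1.69
f = 1.8757


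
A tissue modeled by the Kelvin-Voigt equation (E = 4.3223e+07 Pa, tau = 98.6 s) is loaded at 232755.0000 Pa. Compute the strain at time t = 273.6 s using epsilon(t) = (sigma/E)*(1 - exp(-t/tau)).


epsilon(t) = (sigma/E) * (1 - exp(-t/tau))
sigma/E = 232755.0000 / 4.3223e+07 = 0.0054
exp(-t/tau) = exp(-273.6 / 98.6) = 0.0624
epsilon = 0.0054 * (1 - 0.0624)
epsilon = 0.0050


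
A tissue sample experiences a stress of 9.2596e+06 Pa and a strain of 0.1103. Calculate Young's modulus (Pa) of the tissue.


E = stress / strain
E = 9.2596e+06 / 0.1103
E = 8.3949e+07


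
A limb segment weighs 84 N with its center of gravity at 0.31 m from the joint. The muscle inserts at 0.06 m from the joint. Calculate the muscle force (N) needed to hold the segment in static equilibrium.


F_muscle = W * d_load / d_muscle
F_muscle = 84 * 0.31 / 0.06
Numerator = 26.0400
F_muscle = 434.0000


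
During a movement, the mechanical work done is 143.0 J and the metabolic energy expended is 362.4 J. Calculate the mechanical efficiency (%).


eta = (W_mech / E_meta) * 100
eta = (143.0 / 362.4) * 100
ratio = 0.3946
eta = 39.4592


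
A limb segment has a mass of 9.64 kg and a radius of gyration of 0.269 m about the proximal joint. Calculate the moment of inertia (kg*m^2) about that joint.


I = m * k^2
I = 9.64 * 0.269^2
k^2 = 0.0724
I = 0.6976


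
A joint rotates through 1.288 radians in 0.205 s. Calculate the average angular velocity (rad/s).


omega = delta_theta / delta_t
omega = 1.288 / 0.205
omega = 6.2829


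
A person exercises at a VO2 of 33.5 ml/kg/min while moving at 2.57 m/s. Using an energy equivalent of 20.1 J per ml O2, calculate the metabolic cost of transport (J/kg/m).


Power per kg = VO2 * 20.1 / 60
Power per kg = 33.5 * 20.1 / 60 = 11.2225 W/kg
Cost = power_per_kg / speed
Cost = 11.2225 / 2.57
Cost = 4.3667


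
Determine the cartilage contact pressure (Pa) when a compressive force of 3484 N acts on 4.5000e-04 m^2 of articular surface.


P = F / A
P = 3484 / 4.5000e-04
P = 7.7422e+06


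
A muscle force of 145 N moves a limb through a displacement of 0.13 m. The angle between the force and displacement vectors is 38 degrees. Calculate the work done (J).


W = F * d * cos(theta)
theta = 38 deg = 0.6632 rad
cos(theta) = 0.7880
W = 145 * 0.13 * 0.7880
W = 14.8540


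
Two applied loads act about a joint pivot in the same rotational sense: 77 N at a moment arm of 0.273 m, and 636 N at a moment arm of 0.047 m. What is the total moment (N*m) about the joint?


M = F1 * d1 + F2 * d2
M = 77 * 0.273 + 636 * 0.047
M = 21.0210 + 29.8920
M = 50.9130


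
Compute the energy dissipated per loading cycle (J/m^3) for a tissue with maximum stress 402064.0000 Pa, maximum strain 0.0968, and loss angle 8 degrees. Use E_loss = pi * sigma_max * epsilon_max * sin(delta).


E_loss = pi * sigma_max * epsilon_max * sin(delta)
delta = 8 deg = 0.1396 rad
sin(delta) = 0.1392
E_loss = pi * 402064.0000 * 0.0968 * 0.1392
E_loss = 17016.7149


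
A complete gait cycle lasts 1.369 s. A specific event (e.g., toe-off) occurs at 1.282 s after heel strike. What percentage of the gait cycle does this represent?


pct = (event_time / cycle_time) * 100
pct = (1.282 / 1.369) * 100
ratio = 0.9364
pct = 93.6450


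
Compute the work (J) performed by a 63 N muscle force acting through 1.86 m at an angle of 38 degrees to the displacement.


W = F * d * cos(theta)
theta = 38 deg = 0.6632 rad
cos(theta) = 0.7880
W = 63 * 1.86 * 0.7880
W = 92.3391


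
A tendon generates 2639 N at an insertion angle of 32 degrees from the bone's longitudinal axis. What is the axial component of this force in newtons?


F_eff = F_tendon * cos(theta)
theta = 32 deg = 0.5585 rad
cos(theta) = 0.8480
F_eff = 2639 * 0.8480
F_eff = 2237.9989


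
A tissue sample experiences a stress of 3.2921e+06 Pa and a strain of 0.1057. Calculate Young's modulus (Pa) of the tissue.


E = stress / strain
E = 3.2921e+06 / 0.1057
E = 3.1146e+07


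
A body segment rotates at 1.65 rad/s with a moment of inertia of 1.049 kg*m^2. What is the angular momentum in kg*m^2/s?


L = I * omega
L = 1.049 * 1.65
L = 1.7308


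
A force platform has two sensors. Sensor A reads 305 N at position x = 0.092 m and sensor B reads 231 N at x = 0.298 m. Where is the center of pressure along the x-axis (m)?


COP_x = (F1*x1 + F2*x2) / (F1 + F2)
COP_x = (305*0.092 + 231*0.298) / (305 + 231)
Numerator = 96.8980
Denominator = 536
COP_x = 0.1808


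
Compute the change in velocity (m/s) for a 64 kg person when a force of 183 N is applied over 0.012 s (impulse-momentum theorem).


J = F * dt = 183 * 0.012 = 2.1960 N*s
delta_v = J / m
delta_v = 2.1960 / 64
delta_v = 0.0343


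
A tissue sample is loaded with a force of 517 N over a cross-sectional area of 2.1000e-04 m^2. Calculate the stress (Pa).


stress = F / A
stress = 517 / 2.1000e-04
stress = 2.4619e+06


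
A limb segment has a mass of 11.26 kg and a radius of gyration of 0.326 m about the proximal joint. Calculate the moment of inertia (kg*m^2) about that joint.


I = m * k^2
I = 11.26 * 0.326^2
k^2 = 0.1063
I = 1.1967


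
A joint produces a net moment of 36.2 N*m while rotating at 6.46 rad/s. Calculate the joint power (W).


P = M * omega
P = 36.2 * 6.46
P = 233.8520


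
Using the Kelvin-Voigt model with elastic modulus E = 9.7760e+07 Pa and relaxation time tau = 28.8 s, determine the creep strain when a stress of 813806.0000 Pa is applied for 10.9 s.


epsilon(t) = (sigma/E) * (1 - exp(-t/tau))
sigma/E = 813806.0000 / 9.7760e+07 = 0.0083
exp(-t/tau) = exp(-10.9 / 28.8) = 0.6849
epsilon = 0.0083 * (1 - 0.6849)
epsilon = 0.0026


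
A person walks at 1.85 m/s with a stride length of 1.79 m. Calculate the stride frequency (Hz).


f = v / stride_length
f = 1.85 / 1.79
f = 1.0335


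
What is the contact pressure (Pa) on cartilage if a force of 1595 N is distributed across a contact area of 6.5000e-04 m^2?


P = F / A
P = 1595 / 6.5000e-04
P = 2.4538e+06


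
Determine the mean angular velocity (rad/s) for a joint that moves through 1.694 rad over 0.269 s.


omega = delta_theta / delta_t
omega = 1.694 / 0.269
omega = 6.2974


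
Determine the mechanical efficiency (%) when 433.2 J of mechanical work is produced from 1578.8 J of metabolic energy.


eta = (W_mech / E_meta) * 100
eta = (433.2 / 1578.8) * 100
ratio = 0.2744
eta = 27.4386


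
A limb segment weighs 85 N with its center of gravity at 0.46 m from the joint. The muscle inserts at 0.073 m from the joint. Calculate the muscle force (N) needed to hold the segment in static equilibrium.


F_muscle = W * d_load / d_muscle
F_muscle = 85 * 0.46 / 0.073
Numerator = 39.1000
F_muscle = 535.6164


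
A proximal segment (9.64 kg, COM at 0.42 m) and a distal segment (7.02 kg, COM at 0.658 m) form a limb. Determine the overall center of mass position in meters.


COM = (m1*x1 + m2*x2) / (m1 + m2)
COM = (9.64*0.42 + 7.02*0.658) / (9.64 + 7.02)
Numerator = 8.6680
Denominator = 16.6600
COM = 0.5203


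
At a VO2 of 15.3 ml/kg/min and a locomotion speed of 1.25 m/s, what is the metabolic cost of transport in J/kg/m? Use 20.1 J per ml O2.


Power per kg = VO2 * 20.1 / 60
Power per kg = 15.3 * 20.1 / 60 = 5.1255 W/kg
Cost = power_per_kg / speed
Cost = 5.1255 / 1.25
Cost = 4.1004


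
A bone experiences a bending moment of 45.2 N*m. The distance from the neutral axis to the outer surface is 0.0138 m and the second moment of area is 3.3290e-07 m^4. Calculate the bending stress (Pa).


sigma = M * c / I
sigma = 45.2 * 0.0138 / 3.3290e-07
M * c = 0.6238
sigma = 1.8737e+06


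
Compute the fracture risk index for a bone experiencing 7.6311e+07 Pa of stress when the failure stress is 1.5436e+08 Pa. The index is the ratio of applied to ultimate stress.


FRI = applied / ultimate
FRI = 7.6311e+07 / 1.5436e+08
FRI = 0.4944


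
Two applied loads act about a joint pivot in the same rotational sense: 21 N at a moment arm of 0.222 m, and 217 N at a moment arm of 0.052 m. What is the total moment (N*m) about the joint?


M = F1 * d1 + F2 * d2
M = 21 * 0.222 + 217 * 0.052
M = 4.6620 + 11.2840
M = 15.9460


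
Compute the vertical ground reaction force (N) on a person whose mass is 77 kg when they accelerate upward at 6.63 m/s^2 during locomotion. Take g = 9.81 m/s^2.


GRF = m * (g + a)
GRF = 77 * (9.81 + 6.63)
GRF = 77 * 16.4400
GRF = 1265.8800


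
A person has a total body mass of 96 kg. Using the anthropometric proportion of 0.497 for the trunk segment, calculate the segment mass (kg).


m_segment = body_mass * fraction
m_segment = 96 * 0.497
m_segment = 47.7120


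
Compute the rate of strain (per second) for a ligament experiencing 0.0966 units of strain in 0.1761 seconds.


strain_rate = delta_strain / delta_t
strain_rate = 0.0966 / 0.1761
strain_rate = 0.5486


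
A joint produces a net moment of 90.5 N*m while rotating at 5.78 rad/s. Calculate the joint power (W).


P = M * omega
P = 90.5 * 5.78
P = 523.0900


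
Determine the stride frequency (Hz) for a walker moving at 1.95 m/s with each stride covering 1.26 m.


f = v / stride_length
f = 1.95 / 1.26
f = 1.5476


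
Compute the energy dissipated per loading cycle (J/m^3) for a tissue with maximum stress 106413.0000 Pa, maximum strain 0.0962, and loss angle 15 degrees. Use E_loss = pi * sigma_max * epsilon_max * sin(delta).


E_loss = pi * sigma_max * epsilon_max * sin(delta)
delta = 15 deg = 0.2618 rad
sin(delta) = 0.2588
E_loss = pi * 106413.0000 * 0.0962 * 0.2588
E_loss = 8323.6893


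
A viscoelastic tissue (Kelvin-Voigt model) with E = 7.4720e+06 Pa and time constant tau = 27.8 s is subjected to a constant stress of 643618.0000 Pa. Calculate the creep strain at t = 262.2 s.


epsilon(t) = (sigma/E) * (1 - exp(-t/tau))
sigma/E = 643618.0000 / 7.4720e+06 = 0.0861
exp(-t/tau) = exp(-262.2 / 27.8) = 8.0146e-05
epsilon = 0.0861 * (1 - 8.0146e-05)
epsilon = 0.0861


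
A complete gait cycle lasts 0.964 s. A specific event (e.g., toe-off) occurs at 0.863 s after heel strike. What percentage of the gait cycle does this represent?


pct = (event_time / cycle_time) * 100
pct = (0.863 / 0.964) * 100
ratio = 0.8952
pct = 89.5228


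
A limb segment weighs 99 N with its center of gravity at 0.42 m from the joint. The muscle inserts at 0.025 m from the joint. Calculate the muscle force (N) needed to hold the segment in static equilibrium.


F_muscle = W * d_load / d_muscle
F_muscle = 99 * 0.42 / 0.025
Numerator = 41.5800
F_muscle = 1663.2000


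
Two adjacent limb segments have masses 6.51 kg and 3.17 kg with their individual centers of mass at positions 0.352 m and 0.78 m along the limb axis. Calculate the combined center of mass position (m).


COM = (m1*x1 + m2*x2) / (m1 + m2)
COM = (6.51*0.352 + 3.17*0.78) / (6.51 + 3.17)
Numerator = 4.7641
Denominator = 9.6800
COM = 0.4922


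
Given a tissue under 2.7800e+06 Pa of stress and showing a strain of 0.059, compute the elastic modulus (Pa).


E = stress / strain
E = 2.7800e+06 / 0.059
E = 4.7119e+07


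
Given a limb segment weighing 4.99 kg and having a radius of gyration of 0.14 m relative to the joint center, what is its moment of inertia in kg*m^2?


I = m * k^2
I = 4.99 * 0.14^2
k^2 = 0.0196
I = 0.0978


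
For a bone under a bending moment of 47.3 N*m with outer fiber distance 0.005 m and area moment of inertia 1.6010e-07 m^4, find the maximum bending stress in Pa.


sigma = M * c / I
sigma = 47.3 * 0.005 / 1.6010e-07
M * c = 0.2365
sigma = 1.4772e+06


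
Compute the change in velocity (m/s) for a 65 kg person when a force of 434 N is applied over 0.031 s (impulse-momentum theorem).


J = F * dt = 434 * 0.031 = 13.4540 N*s
delta_v = J / m
delta_v = 13.4540 / 65
delta_v = 0.2070


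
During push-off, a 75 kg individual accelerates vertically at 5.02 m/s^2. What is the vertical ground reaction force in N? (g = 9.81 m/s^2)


GRF = m * (g + a)
GRF = 75 * (9.81 + 5.02)
GRF = 75 * 14.8300
GRF = 1112.2500


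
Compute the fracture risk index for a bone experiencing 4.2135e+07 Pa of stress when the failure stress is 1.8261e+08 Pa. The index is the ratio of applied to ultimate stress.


FRI = applied / ultimate
FRI = 4.2135e+07 / 1.8261e+08
FRI = 0.2307


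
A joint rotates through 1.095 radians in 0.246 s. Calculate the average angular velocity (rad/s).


omega = delta_theta / delta_t
omega = 1.095 / 0.246
omega = 4.4512


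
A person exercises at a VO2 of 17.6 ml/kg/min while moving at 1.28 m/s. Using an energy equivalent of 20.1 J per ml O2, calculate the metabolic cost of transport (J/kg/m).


Power per kg = VO2 * 20.1 / 60
Power per kg = 17.6 * 20.1 / 60 = 5.8960 W/kg
Cost = power_per_kg / speed
Cost = 5.8960 / 1.28
Cost = 4.6063


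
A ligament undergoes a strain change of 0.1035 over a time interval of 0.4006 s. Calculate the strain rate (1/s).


strain_rate = delta_strain / delta_t
strain_rate = 0.1035 / 0.4006
strain_rate = 0.2584


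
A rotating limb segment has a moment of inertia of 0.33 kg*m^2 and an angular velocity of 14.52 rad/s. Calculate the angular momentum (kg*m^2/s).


L = I * omega
L = 0.33 * 14.52
L = 4.7916


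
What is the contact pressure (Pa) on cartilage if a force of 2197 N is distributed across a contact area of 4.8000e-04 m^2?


P = F / A
P = 2197 / 4.8000e-04
P = 4.5771e+06


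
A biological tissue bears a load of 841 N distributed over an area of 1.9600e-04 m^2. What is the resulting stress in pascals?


stress = F / A
stress = 841 / 1.9600e-04
stress = 4.2908e+06


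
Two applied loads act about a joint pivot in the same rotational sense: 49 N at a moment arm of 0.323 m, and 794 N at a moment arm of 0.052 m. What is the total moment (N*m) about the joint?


M = F1 * d1 + F2 * d2
M = 49 * 0.323 + 794 * 0.052
M = 15.8270 + 41.2880
M = 57.1150


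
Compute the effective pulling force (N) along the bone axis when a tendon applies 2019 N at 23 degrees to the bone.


F_eff = F_tendon * cos(theta)
theta = 23 deg = 0.4014 rad
cos(theta) = 0.9205
F_eff = 2019 * 0.9205
F_eff = 1858.4993


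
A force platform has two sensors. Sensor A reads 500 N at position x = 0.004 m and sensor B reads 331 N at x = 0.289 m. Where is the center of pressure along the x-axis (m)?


COP_x = (F1*x1 + F2*x2) / (F1 + F2)
COP_x = (500*0.004 + 331*0.289) / (500 + 331)
Numerator = 97.6590
Denominator = 831
COP_x = 0.1175


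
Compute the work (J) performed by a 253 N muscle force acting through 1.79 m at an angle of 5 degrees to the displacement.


W = F * d * cos(theta)
theta = 5 deg = 0.0873 rad
cos(theta) = 0.9962
W = 253 * 1.79 * 0.9962
W = 451.1467


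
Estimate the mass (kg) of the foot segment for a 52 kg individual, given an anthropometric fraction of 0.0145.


m_segment = body_mass * fraction
m_segment = 52 * 0.0145
m_segment = 0.7540


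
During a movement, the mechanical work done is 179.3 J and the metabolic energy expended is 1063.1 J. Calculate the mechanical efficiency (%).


eta = (W_mech / E_meta) * 100
eta = (179.3 / 1063.1) * 100
ratio = 0.1687
eta = 16.8658


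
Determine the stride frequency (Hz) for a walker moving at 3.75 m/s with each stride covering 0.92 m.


f = v / stride_length
f = 3.75 / 0.92
f = 4.0761


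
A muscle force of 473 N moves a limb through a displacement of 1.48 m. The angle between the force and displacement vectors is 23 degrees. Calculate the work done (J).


W = F * d * cos(theta)
theta = 23 deg = 0.4014 rad
cos(theta) = 0.9205
W = 473 * 1.48 * 0.9205
W = 644.3902


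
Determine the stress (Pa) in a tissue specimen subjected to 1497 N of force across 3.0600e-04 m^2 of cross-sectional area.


stress = F / A
stress = 1497 / 3.0600e-04
stress = 4.8922e+06


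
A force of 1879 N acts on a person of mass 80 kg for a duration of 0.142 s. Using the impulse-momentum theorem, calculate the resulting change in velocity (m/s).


J = F * dt = 1879 * 0.142 = 266.8180 N*s
delta_v = J / m
delta_v = 266.8180 / 80
delta_v = 3.3352


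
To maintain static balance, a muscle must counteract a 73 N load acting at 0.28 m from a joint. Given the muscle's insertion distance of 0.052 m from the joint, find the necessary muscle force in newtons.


F_muscle = W * d_load / d_muscle
F_muscle = 73 * 0.28 / 0.052
Numerator = 20.4400
F_muscle = 393.0769


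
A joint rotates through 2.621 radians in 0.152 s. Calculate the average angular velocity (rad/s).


omega = delta_theta / delta_t
omega = 2.621 / 0.152
omega = 17.2434


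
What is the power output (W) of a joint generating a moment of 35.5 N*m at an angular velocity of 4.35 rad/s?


P = M * omega
P = 35.5 * 4.35
P = 154.4250


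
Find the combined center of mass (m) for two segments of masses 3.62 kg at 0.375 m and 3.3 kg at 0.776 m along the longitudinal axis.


COM = (m1*x1 + m2*x2) / (m1 + m2)
COM = (3.62*0.375 + 3.3*0.776) / (3.62 + 3.3)
Numerator = 3.9183
Denominator = 6.9200
COM = 0.5662


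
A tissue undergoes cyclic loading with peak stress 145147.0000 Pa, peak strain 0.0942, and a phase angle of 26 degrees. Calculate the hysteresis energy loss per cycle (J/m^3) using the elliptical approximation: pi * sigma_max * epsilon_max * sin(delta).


E_loss = pi * sigma_max * epsilon_max * sin(delta)
delta = 26 deg = 0.4538 rad
sin(delta) = 0.4384
E_loss = pi * 145147.0000 * 0.0942 * 0.4384
E_loss = 18830.0209


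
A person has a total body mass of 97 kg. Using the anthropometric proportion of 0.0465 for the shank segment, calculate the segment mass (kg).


m_segment = body_mass * fraction
m_segment = 97 * 0.0465
m_segment = 4.5105


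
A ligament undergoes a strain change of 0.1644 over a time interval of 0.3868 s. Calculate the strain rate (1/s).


strain_rate = delta_strain / delta_t
strain_rate = 0.1644 / 0.3868
strain_rate = 0.4250


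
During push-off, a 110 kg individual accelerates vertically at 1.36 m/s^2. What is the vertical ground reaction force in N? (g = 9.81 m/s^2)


GRF = m * (g + a)
GRF = 110 * (9.81 + 1.36)
GRF = 110 * 11.1700
GRF = 1228.7000


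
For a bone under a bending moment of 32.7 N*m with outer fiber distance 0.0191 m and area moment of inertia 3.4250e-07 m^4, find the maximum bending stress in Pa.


sigma = M * c / I
sigma = 32.7 * 0.0191 / 3.4250e-07
M * c = 0.6246
sigma = 1.8236e+06


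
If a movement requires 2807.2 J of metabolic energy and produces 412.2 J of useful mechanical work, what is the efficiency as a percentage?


eta = (W_mech / E_meta) * 100
eta = (412.2 / 2807.2) * 100
ratio = 0.1468
eta = 14.6837


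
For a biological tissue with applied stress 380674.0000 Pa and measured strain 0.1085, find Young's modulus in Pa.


E = stress / strain
E = 380674.0000 / 0.1085
E = 3.5085e+06


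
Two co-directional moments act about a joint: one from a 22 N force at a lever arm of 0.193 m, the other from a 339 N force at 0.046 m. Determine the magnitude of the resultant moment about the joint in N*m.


M = F1 * d1 + F2 * d2
M = 22 * 0.193 + 339 * 0.046
M = 4.2460 + 15.5940
M = 19.8400


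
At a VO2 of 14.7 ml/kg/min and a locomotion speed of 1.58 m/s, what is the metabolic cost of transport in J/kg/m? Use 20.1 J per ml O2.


Power per kg = VO2 * 20.1 / 60
Power per kg = 14.7 * 20.1 / 60 = 4.9245 W/kg
Cost = power_per_kg / speed
Cost = 4.9245 / 1.58
Cost = 3.1168


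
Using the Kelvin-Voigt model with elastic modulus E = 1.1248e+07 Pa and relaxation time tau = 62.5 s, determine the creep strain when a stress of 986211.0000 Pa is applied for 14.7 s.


epsilon(t) = (sigma/E) * (1 - exp(-t/tau))
sigma/E = 986211.0000 / 1.1248e+07 = 0.0877
exp(-t/tau) = exp(-14.7 / 62.5) = 0.7904
epsilon = 0.0877 * (1 - 0.7904)
epsilon = 0.0184


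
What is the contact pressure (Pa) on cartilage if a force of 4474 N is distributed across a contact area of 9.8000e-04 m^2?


P = F / A
P = 4474 / 9.8000e-04
P = 4.5653e+06


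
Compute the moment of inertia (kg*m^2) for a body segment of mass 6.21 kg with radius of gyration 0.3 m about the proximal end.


I = m * k^2
I = 6.21 * 0.3^2
k^2 = 0.0900
I = 0.5589


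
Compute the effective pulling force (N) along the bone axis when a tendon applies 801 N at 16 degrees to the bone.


F_eff = F_tendon * cos(theta)
theta = 16 deg = 0.2793 rad
cos(theta) = 0.9613
F_eff = 801 * 0.9613
F_eff = 769.9706


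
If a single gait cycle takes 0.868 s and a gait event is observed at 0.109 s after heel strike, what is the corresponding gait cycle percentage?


pct = (event_time / cycle_time) * 100
pct = (0.109 / 0.868) * 100
ratio = 0.1256
pct = 12.5576


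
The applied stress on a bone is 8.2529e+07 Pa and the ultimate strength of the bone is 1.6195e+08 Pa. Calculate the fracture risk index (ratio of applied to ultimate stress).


FRI = applied / ultimate
FRI = 8.2529e+07 / 1.6195e+08
FRI = 0.5096


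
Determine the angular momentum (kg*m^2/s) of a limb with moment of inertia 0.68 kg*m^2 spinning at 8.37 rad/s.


L = I * omega
L = 0.68 * 8.37
L = 5.6916


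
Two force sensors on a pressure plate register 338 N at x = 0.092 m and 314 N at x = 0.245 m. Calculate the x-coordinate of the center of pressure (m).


COP_x = (F1*x1 + F2*x2) / (F1 + F2)
COP_x = (338*0.092 + 314*0.245) / (338 + 314)
Numerator = 108.0260
Denominator = 652
COP_x = 0.1657


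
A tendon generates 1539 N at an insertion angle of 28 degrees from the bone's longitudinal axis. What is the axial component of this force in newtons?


F_eff = F_tendon * cos(theta)
theta = 28 deg = 0.4887 rad
cos(theta) = 0.8829
F_eff = 1539 * 0.8829
F_eff = 1358.8563


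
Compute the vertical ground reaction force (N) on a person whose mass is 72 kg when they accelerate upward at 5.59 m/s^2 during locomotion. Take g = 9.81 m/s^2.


GRF = m * (g + a)
GRF = 72 * (9.81 + 5.59)
GRF = 72 * 15.4000
GRF = 1108.8000
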